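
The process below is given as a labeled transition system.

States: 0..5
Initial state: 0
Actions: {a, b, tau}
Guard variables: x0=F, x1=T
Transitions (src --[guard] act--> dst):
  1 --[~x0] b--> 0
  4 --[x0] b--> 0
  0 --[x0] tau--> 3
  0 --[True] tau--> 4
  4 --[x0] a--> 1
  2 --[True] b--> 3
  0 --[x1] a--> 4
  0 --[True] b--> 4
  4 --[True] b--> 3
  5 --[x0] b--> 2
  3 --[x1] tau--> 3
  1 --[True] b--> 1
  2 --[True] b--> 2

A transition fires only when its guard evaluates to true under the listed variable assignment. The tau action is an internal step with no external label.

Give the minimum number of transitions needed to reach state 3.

Answer: 2

Trace:
Layered search for 3:
  L0 = {0}
  L1 = {4}
  L2 = {3}
first hit 3 at d=2 via a·b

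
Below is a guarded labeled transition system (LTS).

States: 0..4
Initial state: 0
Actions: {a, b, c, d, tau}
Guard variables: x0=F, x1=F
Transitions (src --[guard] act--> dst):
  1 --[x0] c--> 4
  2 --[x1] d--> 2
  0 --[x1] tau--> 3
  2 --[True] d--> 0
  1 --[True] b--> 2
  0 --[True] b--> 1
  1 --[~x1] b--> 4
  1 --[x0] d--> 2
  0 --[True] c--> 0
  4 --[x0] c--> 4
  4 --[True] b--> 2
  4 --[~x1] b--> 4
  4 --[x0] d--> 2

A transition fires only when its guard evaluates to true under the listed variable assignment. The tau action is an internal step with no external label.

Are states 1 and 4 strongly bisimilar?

Refine partition for ~:
  round 0: {{0,1,2,3,4}}
  round 1: {{0},{1,4},{2},{3}}
Fixed point at round 2; 4 class(es).
[1]={1,4}  [4]={1,4}

Answer: BISIMILAR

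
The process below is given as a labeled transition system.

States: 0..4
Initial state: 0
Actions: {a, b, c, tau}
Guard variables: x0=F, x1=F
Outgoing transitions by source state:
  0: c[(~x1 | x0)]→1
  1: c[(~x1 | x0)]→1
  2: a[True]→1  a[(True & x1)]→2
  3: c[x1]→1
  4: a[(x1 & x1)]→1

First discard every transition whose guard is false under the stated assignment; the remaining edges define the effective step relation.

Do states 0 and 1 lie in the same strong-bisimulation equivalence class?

Refine partition for ~:
  round 0: {{0,1,2,3,4}}
  round 1: {{0,1},{2},{3,4}}
3 equivalence class(es) (converged in 2)
0∈{0,1}, 1∈{0,1}

Answer: BISIMILAR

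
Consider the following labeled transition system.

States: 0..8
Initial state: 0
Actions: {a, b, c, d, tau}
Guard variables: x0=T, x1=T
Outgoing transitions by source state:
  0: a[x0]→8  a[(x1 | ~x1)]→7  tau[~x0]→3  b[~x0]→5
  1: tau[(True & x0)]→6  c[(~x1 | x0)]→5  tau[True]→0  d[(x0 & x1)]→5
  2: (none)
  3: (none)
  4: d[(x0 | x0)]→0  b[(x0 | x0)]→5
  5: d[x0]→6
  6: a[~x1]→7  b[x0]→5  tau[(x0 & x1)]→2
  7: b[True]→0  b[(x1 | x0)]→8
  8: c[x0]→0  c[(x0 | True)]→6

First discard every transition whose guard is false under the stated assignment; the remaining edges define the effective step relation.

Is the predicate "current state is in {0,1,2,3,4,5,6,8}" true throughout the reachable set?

Answer: INVARIANT VIOLATED at state 7

Working:
Allowed set {0,1,2,3,4,5,6,8}
Reachable = {0,2,5,6,7,8}
  0: safe
  2: safe
  5: safe
  6: safe
  7: VIOLATES
  8: safe
witness against invariant: a → 7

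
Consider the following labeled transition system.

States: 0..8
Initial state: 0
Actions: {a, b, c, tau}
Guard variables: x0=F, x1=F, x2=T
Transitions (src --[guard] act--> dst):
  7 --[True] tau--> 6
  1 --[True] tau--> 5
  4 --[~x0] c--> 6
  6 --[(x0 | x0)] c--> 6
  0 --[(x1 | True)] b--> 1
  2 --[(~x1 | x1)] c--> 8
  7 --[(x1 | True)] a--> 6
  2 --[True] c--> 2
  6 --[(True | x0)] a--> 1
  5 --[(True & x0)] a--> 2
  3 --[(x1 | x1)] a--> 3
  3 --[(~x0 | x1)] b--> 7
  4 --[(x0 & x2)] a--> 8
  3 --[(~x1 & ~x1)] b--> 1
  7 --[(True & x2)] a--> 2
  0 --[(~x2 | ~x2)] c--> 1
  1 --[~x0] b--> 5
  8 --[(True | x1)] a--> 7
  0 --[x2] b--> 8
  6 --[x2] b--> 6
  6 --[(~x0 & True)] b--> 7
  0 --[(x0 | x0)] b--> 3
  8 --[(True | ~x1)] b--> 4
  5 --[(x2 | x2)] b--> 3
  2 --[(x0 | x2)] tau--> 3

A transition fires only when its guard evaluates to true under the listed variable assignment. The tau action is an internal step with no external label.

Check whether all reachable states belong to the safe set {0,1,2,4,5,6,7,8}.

Answer: INVARIANT VIOLATED at state 3

Analysis:
Inv-set: {0,1,2,4,5,6,7,8}
R = {0,1,2,3,4,5,6,7,8}
  0: ✓
  1: ✓
  2: ✓
  3: outside
  4: ✓
  5: ✓
  6: ✓
  7: ✓
  8: ✓
counterexample path to 3: b·tau·b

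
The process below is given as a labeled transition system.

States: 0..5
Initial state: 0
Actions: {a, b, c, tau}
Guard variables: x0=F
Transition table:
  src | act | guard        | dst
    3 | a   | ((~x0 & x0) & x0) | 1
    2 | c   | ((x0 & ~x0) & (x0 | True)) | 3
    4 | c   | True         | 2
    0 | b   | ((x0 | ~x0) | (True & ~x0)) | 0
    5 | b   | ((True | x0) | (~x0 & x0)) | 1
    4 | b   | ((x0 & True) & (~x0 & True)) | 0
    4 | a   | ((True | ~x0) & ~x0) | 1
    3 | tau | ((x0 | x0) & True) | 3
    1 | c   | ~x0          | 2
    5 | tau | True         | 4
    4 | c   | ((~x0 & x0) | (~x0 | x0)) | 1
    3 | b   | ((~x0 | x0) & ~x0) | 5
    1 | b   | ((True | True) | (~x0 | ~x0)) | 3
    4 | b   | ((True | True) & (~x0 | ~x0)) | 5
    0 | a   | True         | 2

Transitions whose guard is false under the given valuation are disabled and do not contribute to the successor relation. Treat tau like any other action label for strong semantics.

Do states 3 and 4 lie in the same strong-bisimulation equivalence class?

Answer: NOT BISIMILAR

Working:
Refine partition for ~:
  round 0: {{0,1,2,3,4,5}}
  round 1: {{0},{1},{2},{3},{4},{5}}
6 equivalence class(es) (converged in 2)
class of 3: {3}; class of 4: {4}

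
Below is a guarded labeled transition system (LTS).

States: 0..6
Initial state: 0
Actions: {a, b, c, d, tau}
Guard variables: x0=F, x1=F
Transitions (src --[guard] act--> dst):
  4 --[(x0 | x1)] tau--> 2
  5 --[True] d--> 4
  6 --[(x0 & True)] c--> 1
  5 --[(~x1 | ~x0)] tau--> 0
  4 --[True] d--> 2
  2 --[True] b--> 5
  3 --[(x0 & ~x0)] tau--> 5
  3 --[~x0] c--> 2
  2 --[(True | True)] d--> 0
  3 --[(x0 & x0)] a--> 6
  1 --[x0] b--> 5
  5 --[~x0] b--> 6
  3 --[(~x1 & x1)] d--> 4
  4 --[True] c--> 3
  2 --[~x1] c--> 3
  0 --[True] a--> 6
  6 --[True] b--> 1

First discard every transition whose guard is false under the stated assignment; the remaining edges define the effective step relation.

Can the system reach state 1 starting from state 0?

Answer: REACHABLE

Analysis:
11 transition(s) survive guard evaluation.
L0 = {0}
L1 = {6}  cumulative {0,6}
L2 = {1}  cumulative {0,1,6}
Reachable = {0,1,6}
trace reaching 1: a·b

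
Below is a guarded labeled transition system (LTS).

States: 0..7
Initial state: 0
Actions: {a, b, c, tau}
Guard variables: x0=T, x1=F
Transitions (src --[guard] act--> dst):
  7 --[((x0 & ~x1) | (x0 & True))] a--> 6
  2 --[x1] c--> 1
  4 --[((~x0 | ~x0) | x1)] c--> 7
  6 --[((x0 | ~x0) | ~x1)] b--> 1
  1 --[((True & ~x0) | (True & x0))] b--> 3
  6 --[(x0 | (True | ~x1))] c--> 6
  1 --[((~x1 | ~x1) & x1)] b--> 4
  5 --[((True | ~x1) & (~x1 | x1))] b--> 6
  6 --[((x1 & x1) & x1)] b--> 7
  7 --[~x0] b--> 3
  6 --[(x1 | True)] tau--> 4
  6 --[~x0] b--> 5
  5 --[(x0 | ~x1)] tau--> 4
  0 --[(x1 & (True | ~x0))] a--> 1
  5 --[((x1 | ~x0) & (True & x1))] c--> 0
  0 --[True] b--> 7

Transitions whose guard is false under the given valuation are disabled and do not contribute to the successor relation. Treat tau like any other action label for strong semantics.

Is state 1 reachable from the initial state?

Answer: REACHABLE

Trace:
8 transition(s) survive guard evaluation.
L0 = {0}
L1 = {7}  total {0,7}
L2 = {6}  total {0,6,7}
L3 = {1,4}  total {0,1,4,6,7}
L4 = {3}  total {0,1,3,4,6,7}
Reachable = {0,1,3,4,6,7}
trace reaching 1: b·a·b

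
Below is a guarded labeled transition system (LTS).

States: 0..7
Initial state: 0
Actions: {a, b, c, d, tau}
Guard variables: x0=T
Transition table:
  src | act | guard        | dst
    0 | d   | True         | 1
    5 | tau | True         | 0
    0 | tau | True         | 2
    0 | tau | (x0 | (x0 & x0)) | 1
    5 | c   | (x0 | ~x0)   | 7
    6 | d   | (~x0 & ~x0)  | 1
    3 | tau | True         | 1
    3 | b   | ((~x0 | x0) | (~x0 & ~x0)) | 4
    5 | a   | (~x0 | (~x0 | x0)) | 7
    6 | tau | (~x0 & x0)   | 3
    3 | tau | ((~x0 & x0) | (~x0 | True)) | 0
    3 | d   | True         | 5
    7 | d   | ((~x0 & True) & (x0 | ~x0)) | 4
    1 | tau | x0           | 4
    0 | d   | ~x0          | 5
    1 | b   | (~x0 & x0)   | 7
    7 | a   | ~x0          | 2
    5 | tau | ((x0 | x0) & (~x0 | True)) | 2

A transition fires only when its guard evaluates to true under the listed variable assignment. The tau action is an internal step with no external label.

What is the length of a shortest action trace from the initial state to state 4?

Layered search for 4:
  depth 0: {0}
  depth 1: {1,2}
  depth 2: {4}
depth(4)=2, e.g. d·tau

Answer: 2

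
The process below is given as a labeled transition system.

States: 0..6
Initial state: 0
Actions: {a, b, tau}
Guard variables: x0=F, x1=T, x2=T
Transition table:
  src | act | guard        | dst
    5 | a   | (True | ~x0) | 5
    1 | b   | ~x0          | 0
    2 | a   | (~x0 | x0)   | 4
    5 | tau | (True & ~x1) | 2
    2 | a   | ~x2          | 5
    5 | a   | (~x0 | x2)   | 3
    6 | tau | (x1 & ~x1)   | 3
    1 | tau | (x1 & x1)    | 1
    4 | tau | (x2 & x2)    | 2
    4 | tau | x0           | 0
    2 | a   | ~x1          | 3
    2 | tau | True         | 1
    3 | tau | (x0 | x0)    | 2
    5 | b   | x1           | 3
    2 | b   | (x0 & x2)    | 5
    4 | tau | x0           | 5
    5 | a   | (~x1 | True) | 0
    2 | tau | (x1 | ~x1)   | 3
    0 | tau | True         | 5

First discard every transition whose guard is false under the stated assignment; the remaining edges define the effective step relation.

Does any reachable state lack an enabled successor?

Reachable = {0,3,5}
  0: tau→5  [1 exit(s)]
  3: ∅  [no exit]
  5: a→0  a→3  a→5  b→3  [4 exit(s)]
trace reaching 3: tau·a

Answer: DEADLOCK at state 3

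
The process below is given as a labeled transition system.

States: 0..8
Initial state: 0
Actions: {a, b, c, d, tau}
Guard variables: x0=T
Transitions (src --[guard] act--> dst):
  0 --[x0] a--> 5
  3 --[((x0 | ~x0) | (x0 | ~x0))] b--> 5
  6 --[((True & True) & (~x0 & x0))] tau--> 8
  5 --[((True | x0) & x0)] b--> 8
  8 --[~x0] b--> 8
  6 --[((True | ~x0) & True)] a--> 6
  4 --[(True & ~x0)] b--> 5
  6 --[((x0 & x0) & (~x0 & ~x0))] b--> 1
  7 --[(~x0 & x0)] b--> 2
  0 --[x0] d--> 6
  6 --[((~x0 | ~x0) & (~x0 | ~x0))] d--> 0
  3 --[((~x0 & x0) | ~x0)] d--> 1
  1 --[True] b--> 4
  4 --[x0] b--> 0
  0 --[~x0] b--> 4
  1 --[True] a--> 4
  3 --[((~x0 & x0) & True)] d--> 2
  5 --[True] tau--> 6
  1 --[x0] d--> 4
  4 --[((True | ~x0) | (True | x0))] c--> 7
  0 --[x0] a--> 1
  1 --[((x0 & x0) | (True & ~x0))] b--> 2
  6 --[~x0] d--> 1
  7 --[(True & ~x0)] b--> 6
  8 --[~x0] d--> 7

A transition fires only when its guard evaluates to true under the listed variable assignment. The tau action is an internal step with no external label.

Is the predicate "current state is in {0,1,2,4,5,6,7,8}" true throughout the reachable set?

Answer: INVARIANT HOLDS

Analysis:
Allowed set {0,1,2,4,5,6,7,8}
Reachable = {0,1,2,4,5,6,7,8}
  0: ✓
  1: ✓
  2: ✓
  4: ✓
  5: ✓
  6: ✓
  7: ✓
  8: ✓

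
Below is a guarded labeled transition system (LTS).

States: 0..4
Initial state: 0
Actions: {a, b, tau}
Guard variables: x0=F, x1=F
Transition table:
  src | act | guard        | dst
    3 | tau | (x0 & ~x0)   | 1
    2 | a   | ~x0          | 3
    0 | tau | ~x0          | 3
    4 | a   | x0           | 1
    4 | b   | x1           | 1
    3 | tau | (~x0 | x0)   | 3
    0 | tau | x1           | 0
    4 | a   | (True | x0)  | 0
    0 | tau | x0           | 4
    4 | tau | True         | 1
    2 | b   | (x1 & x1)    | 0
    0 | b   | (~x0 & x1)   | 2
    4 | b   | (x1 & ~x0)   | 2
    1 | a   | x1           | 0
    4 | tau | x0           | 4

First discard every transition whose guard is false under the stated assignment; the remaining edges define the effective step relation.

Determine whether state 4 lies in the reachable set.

5 transition(s) survive guard evaluation.
L0 = {0}
L1 = {3}  cumulative {0,3}
Reach set: {0,3}

Answer: UNREACHABLE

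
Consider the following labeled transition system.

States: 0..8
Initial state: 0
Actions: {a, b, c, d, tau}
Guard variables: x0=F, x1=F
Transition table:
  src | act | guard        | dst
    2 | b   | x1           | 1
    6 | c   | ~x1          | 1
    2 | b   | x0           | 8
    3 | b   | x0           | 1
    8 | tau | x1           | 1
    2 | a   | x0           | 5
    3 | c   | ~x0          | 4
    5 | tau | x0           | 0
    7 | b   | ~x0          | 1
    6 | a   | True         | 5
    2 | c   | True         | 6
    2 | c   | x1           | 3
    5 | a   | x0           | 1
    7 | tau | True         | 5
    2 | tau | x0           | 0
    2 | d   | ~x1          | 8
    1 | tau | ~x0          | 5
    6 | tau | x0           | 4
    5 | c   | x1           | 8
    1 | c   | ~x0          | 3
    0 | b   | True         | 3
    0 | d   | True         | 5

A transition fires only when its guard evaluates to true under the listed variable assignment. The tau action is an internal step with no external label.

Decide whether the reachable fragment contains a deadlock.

Reachable = {0,3,4,5}
  0: b→3  d→5  [2 out]
  3: c→4  [1 out]
  4: ∅  [deadlock]
  5: ∅  [deadlock]
trace reaching 4: b·c

Answer: DEADLOCK at state 4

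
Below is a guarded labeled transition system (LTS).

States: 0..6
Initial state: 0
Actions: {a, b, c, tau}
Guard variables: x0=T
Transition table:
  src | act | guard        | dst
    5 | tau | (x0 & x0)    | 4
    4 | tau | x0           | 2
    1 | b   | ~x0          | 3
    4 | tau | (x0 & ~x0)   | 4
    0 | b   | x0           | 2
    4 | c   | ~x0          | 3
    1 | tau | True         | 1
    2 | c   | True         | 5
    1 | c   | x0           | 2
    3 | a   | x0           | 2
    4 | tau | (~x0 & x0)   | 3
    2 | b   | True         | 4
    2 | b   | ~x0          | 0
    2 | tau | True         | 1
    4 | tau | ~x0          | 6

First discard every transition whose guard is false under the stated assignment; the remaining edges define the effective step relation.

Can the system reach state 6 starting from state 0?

Answer: UNREACHABLE

Trace:
Guard filter leaves 9 enabled edge(s).
depth 0: {0}
depth 1: {2}  cumulative {0,2}
depth 2: {1,4,5}  cumulative {0,1,2,4,5}
Reach set: {0,1,2,4,5}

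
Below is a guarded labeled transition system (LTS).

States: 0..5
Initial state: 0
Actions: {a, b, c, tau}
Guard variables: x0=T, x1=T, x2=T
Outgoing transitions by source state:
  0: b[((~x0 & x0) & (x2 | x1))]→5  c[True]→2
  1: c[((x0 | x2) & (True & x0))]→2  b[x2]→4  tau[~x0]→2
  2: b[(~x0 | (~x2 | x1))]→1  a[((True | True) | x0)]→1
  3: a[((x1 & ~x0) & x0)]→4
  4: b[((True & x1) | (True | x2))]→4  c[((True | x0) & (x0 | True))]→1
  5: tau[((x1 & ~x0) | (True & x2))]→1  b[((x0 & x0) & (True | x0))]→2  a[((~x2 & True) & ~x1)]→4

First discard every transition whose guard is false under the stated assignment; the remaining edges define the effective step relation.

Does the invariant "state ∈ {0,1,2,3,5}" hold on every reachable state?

Answer: INVARIANT VIOLATED at state 4

Analysis:
Allowed set {0,1,2,3,5}
R = {0,1,2,4}
  0: ✓
  1: ✓
  2: ✓
  4: outside
witness against invariant: c·b·b → 4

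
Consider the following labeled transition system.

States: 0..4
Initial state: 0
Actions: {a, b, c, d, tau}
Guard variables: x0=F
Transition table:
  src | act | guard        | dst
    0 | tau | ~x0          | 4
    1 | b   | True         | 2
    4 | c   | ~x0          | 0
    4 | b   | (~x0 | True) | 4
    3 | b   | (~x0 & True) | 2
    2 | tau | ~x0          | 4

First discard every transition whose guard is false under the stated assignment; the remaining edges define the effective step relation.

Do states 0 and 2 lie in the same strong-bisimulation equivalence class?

Compute ~ classes (split until stable):
  round 0: {{0,1,2,3,4}}
  round 1: {{0,2},{1,3},{4}}
Fixed point at round 2; 3 class(es).
class of 0: {0,2}; class of 2: {0,2}

Answer: BISIMILAR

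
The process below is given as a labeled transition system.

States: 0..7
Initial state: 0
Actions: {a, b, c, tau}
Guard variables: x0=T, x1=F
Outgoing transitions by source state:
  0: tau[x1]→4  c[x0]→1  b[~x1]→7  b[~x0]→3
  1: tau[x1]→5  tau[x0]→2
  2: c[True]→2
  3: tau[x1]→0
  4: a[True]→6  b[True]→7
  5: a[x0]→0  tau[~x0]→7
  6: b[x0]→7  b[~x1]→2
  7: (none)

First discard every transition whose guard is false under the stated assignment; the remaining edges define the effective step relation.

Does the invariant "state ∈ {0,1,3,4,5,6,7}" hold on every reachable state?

Safe = {0,1,3,4,5,6,7}
Reach set: {0,1,2,7}
  0: safe
  1: safe
  2: ✗ unsafe
  7: safe
reach 2 via c·tau — violates

Answer: INVARIANT VIOLATED at state 2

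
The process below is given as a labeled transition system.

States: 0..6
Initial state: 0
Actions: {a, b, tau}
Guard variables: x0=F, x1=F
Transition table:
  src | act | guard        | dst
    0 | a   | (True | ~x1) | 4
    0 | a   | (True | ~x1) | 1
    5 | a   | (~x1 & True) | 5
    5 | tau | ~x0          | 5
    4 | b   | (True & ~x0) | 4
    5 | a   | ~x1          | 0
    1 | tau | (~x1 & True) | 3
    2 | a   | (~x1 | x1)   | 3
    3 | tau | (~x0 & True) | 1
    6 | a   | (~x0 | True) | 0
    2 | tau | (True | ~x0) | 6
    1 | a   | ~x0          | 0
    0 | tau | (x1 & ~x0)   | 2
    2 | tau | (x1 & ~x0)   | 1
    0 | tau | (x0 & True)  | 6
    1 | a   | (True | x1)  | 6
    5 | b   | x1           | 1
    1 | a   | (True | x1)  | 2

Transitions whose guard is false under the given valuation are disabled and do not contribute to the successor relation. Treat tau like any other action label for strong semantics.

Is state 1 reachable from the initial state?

Answer: REACHABLE

Analysis:
14 transition(s) survive guard evaluation.
Layer 0: {0}
Layer 1: {1,4}  total {0,1,4}
Layer 2: {2,3,6}  total {0,1,2,3,4,6}
R = {0,1,2,3,4,6}
witness 1: a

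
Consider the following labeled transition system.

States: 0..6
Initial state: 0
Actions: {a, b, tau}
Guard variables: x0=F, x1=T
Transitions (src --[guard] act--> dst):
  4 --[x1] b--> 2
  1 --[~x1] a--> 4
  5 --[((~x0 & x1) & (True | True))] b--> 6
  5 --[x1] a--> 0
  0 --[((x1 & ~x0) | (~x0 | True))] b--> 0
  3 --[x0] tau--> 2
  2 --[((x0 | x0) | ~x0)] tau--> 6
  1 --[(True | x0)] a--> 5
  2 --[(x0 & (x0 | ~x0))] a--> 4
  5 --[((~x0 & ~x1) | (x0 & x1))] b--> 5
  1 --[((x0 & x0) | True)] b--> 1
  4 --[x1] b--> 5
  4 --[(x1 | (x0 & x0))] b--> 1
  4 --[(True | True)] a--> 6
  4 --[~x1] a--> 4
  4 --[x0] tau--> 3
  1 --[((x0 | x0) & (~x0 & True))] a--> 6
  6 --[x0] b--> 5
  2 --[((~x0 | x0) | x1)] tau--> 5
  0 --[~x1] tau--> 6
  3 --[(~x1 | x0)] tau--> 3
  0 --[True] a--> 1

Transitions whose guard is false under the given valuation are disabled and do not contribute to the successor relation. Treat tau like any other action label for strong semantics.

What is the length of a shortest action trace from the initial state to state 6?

Breadth-first toward 6:
  L0 = {0}
  L1 = {1}
  L2 = {5}
  L3 = {6}
first hit 6 at d=3 via a·a·b

Answer: 3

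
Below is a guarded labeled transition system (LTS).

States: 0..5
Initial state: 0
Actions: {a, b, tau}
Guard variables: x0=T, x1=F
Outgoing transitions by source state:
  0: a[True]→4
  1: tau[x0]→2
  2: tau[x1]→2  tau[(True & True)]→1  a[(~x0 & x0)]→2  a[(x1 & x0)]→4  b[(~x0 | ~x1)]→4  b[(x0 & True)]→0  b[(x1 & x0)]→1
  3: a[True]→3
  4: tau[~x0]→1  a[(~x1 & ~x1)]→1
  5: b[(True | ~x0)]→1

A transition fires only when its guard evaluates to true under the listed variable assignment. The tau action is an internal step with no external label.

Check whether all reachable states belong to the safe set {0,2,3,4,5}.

Answer: INVARIANT VIOLATED at state 1

Working:
Safe = {0,2,3,4,5}
Reachable = {0,1,2,4}
  0: safe
  1: outside
  2: safe
  4: safe
witness against invariant: a·a → 1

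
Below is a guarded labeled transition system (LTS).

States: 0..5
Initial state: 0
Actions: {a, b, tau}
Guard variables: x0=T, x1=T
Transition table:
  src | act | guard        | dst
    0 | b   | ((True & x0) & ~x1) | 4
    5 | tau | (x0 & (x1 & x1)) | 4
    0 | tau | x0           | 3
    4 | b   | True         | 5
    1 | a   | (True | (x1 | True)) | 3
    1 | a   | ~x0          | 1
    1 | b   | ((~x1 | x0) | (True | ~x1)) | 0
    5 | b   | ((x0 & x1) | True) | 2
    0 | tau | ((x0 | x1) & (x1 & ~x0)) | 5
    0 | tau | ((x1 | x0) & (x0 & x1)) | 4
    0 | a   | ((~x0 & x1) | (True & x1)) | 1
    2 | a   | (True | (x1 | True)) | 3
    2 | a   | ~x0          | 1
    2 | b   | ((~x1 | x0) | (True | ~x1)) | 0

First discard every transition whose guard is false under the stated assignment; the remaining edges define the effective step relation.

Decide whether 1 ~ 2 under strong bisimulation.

Compute ~ classes (split until stable):
  π0 = {{0,1,2,3,4,5}}
  π1 = {{0},{1,2},{3},{4},{5}}
stable after 2 split(s): 5 block(s)
1∈{1,2}, 2∈{1,2}

Answer: BISIMILAR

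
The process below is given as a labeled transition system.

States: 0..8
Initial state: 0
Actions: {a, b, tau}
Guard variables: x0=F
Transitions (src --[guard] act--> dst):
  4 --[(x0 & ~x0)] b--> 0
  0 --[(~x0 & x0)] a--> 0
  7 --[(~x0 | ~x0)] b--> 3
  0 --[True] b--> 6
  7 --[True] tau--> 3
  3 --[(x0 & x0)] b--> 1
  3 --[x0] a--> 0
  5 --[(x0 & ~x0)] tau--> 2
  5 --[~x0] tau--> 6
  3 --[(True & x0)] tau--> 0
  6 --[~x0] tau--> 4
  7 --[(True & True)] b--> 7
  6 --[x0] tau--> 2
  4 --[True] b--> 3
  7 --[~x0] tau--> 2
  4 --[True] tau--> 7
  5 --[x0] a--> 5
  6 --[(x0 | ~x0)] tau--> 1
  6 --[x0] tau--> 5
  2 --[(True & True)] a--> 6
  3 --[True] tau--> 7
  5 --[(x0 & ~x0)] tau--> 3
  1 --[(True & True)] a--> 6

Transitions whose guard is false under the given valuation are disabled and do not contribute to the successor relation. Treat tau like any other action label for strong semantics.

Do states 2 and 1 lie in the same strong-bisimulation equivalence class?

Answer: BISIMILAR

Trace:
Refine partition for ~:
  P[0] = {{0,1,2,3,4,5,6,7,8}}
  P[1] = {{0},{1,2},{3,5,6},{4,7},{8}}
  P[2] = {{0},{1,2},{3},{4},{5},{6},{7},{8}}
Fixed point at round 3; 8 class(es).
2∈{1,2}, 1∈{1,2}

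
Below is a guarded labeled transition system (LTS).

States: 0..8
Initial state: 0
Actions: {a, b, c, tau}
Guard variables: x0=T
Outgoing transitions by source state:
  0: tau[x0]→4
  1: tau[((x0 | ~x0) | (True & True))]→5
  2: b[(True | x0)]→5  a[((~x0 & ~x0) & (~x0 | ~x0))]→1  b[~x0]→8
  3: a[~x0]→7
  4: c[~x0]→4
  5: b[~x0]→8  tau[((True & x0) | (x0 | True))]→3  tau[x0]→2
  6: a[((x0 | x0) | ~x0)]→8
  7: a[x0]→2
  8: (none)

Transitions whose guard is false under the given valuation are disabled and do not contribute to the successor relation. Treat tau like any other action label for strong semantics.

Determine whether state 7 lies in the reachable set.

7 transition(s) survive guard evaluation.
L0 = {0}
L1 = {4}  now seen {0,4}
Reach set: {0,4}

Answer: UNREACHABLE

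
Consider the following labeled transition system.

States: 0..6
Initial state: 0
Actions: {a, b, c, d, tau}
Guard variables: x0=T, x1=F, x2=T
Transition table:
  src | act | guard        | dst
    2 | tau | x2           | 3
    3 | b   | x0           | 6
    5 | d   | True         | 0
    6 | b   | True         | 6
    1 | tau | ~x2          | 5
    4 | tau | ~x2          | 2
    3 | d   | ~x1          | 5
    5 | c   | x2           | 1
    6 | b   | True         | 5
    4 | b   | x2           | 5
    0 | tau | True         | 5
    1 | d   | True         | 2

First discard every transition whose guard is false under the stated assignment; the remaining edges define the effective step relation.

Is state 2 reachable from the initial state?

Answer: REACHABLE

Trace:
10 transition(s) survive guard evaluation.
depth 0: {0}
depth 1: {5}  now seen {0,5}
depth 2: {1}  now seen {0,1,5}
depth 3: {2}  now seen {0,1,2,5}
depth 4: {3}  now seen {0,1,2,3,5}
depth 5: {6}  now seen {0,1,2,3,5,6}
Reachable = {0,1,2,3,5,6}
witness 2: tau·c·d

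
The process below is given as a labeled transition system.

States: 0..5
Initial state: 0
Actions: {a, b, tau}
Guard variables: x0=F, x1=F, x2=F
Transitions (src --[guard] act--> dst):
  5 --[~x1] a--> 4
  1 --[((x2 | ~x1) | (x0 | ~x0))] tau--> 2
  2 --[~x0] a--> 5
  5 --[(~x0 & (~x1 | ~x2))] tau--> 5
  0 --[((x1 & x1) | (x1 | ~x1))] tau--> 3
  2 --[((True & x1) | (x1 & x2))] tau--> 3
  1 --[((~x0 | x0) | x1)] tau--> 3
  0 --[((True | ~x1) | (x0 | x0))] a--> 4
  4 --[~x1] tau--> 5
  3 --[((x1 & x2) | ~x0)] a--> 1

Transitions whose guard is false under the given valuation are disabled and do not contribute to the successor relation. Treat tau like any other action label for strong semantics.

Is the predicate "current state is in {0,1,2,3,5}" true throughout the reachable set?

Safe = {0,1,2,3,5}
R = {0,1,2,3,4,5}
  0: safe
  1: safe
  2: safe
  3: safe
  4: ✗ unsafe
  5: safe
counterexample path to 4: a

Answer: INVARIANT VIOLATED at state 4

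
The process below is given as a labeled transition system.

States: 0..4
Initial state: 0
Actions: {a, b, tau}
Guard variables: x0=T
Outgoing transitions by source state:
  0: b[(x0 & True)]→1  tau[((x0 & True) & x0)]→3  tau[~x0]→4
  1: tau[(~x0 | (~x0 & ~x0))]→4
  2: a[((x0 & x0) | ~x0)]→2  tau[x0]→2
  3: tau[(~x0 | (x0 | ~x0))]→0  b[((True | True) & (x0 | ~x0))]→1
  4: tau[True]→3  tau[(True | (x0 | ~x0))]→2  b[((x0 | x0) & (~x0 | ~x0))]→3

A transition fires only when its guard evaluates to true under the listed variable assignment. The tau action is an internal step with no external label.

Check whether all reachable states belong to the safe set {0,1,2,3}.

Answer: INVARIANT HOLDS

Trace:
Inv-set: {0,1,2,3}
R = {0,1,3}
  0: safe
  1: safe
  3: safe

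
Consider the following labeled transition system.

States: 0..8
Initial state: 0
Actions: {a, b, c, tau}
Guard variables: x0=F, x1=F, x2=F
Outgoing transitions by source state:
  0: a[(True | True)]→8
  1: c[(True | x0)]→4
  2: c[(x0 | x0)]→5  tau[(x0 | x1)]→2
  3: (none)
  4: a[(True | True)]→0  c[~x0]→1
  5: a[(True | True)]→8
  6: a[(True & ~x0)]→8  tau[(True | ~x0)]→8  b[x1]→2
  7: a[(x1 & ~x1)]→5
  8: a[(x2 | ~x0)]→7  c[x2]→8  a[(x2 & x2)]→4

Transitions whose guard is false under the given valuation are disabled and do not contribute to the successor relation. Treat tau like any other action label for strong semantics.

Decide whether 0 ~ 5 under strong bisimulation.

Compute ~ classes (split until stable):
  P[0] = {{0,1,2,3,4,5,6,7,8}}
  P[1] = {{0,5,8},{1},{2,3,7},{4},{6}}
  P[2] = {{0,5},{1},{2,3,7},{4},{6},{8}}
stable after 3 split(s): 6 block(s)
0∈{0,5}, 5∈{0,5}

Answer: BISIMILAR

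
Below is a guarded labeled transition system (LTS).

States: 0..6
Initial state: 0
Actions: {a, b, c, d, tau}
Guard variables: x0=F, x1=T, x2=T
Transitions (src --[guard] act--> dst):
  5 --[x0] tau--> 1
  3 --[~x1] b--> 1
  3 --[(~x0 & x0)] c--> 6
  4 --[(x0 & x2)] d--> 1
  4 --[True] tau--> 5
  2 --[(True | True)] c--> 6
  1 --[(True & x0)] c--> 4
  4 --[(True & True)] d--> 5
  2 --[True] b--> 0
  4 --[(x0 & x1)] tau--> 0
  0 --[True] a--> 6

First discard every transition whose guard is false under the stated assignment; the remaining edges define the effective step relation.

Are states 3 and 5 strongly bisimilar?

Bisimulation quotient by refinement:
  π0 = {{0,1,2,3,4,5,6}}
  π1 = {{0},{1,3,5,6},{2},{4}}
Fixed point at round 2; 4 class(es).
class of 3: {1,3,5,6}; class of 5: {1,3,5,6}

Answer: BISIMILAR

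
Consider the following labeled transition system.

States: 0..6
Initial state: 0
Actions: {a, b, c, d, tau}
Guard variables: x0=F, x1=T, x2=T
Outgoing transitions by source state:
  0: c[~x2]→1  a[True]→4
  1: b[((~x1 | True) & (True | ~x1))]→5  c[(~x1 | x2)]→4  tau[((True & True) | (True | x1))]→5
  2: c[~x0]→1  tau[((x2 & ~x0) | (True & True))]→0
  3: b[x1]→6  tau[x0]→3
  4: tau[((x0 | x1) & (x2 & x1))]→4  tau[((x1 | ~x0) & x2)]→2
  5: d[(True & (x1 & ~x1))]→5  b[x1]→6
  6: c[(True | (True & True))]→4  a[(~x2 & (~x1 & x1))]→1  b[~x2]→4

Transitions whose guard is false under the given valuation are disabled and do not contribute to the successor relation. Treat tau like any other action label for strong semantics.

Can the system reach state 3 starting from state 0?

Answer: UNREACHABLE

Analysis:
Guard filter leaves 11 enabled edge(s).
Layer 0: {0}
Layer 1: {4}  total {0,4}
Layer 2: {2}  total {0,2,4}
Layer 3: {1}  total {0,1,2,4}
Layer 4: {5}  total {0,1,2,4,5}
Layer 5: {6}  total {0,1,2,4,5,6}
R = {0,1,2,4,5,6}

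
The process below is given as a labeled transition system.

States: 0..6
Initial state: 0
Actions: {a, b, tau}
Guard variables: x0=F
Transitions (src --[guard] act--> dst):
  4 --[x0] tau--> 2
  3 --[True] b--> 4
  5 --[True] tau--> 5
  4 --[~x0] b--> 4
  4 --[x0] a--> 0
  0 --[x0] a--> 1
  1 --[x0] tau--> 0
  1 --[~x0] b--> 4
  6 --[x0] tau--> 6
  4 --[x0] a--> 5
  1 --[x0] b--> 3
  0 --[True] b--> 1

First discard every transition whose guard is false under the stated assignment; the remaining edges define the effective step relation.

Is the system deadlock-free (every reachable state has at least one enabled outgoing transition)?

Reach set: {0,1,4}
  0: b→1  [deg 1]
  1: b→4  [deg 1]
  4: b→4  [deg 1]

Answer: DEADLOCK-FREE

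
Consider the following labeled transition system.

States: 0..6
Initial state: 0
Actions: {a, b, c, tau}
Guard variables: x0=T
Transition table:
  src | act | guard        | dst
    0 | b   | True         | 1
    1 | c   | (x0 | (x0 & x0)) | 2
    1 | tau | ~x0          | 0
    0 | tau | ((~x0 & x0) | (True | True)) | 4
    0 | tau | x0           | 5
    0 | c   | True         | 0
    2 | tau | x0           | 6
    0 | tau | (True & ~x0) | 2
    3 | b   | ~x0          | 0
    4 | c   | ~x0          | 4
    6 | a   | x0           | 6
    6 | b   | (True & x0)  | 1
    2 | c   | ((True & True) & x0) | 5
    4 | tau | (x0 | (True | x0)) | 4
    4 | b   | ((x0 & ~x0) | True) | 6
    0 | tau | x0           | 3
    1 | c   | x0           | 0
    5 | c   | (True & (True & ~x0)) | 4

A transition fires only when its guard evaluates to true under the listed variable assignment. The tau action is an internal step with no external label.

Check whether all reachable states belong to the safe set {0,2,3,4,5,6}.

Allowed set {0,2,3,4,5,6}
R = {0,1,2,3,4,5,6}
  0: ✓
  1: ✗ unsafe
  2: ✓
  3: ✓
  4: ✓
  5: ✓
  6: ✓
counterexample path to 1: b

Answer: INVARIANT VIOLATED at state 1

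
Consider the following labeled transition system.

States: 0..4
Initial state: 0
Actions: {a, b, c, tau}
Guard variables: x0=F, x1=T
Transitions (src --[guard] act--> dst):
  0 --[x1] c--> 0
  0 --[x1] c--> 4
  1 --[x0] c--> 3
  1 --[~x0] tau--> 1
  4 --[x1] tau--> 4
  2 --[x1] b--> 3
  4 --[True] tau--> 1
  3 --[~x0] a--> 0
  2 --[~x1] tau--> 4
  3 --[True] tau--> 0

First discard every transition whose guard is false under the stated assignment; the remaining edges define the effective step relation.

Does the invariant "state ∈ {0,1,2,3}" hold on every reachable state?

Answer: INVARIANT VIOLATED at state 4

Trace:
Safe = {0,1,2,3}
R = {0,1,4}
  0: ok
  1: ok
  4: outside
witness against invariant: c → 4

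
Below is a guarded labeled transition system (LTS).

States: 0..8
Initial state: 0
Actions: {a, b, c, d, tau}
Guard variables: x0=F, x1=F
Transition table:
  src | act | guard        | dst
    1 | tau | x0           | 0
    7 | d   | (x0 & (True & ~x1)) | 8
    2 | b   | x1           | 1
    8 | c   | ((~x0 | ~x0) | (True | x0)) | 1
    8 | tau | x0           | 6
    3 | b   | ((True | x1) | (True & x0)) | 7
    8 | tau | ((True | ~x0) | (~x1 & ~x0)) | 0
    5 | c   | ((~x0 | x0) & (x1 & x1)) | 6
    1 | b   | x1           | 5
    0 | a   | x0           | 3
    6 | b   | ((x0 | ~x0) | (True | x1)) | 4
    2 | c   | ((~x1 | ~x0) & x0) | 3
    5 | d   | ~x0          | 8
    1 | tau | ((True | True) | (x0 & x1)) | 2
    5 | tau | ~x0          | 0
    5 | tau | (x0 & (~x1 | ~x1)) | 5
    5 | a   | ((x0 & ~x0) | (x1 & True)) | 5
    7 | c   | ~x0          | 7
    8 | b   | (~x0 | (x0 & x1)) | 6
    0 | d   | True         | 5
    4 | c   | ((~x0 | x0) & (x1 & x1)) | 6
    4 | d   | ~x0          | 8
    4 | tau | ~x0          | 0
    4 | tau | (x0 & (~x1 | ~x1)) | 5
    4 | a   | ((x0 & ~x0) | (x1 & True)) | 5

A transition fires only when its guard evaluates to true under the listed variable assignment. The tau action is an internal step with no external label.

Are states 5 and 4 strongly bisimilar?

Answer: BISIMILAR

Working:
Refine partition for ~:
  P[0] = {{0,1,2,3,4,5,6,7,8}}
  P[1] = {{0},{1},{2},{3,6},{4,5},{7},{8}}
  P[2] = {{0},{1},{2},{3},{4,5},{6},{7},{8}}
Fixed point at round 3; 8 class(es).
[5]={4,5}  [4]={4,5}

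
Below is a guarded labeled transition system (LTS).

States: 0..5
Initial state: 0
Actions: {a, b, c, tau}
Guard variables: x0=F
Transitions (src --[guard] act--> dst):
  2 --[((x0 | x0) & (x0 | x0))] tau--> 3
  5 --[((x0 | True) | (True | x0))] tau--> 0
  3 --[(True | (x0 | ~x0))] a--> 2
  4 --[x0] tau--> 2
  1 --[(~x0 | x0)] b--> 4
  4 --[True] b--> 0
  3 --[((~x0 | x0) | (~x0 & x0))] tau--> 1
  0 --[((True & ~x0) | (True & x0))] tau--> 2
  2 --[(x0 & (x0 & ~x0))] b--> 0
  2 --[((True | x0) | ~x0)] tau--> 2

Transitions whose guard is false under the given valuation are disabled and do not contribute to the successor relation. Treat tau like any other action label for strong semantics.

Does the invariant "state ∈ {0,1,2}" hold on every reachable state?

Answer: INVARIANT HOLDS

Analysis:
Allowed set {0,1,2}
Reach set: {0,2}
  0: ok
  2: ok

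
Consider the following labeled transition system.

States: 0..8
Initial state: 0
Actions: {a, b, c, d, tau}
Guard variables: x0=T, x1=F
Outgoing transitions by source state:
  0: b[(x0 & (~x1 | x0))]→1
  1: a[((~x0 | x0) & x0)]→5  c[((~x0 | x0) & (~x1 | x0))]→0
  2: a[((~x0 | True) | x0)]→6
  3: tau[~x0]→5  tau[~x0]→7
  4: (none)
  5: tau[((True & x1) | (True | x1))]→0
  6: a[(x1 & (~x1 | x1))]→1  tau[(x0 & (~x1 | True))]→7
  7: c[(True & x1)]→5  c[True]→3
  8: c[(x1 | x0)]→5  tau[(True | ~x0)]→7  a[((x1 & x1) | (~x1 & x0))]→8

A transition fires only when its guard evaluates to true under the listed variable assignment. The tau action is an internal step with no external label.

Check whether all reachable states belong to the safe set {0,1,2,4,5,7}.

Answer: INVARIANT HOLDS

Working:
Inv-set: {0,1,2,4,5,7}
Reachable = {0,1,5}
  0: ✓
  1: ✓
  5: ✓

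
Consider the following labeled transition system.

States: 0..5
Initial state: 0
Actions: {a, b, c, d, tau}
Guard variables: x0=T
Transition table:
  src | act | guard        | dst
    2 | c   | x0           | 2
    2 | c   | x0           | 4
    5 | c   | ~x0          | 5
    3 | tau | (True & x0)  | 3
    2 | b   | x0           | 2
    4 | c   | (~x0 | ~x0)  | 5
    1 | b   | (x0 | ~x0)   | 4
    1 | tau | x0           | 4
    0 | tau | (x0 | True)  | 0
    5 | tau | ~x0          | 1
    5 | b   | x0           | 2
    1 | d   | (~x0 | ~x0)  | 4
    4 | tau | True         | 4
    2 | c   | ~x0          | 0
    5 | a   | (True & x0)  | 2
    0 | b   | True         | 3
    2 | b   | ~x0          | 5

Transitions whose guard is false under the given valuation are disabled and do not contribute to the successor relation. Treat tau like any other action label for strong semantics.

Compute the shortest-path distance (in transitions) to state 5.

Layered search for 5:
  depth 0: {0}
  depth 1: {3}
5 never appears.

Answer: UNREACHABLE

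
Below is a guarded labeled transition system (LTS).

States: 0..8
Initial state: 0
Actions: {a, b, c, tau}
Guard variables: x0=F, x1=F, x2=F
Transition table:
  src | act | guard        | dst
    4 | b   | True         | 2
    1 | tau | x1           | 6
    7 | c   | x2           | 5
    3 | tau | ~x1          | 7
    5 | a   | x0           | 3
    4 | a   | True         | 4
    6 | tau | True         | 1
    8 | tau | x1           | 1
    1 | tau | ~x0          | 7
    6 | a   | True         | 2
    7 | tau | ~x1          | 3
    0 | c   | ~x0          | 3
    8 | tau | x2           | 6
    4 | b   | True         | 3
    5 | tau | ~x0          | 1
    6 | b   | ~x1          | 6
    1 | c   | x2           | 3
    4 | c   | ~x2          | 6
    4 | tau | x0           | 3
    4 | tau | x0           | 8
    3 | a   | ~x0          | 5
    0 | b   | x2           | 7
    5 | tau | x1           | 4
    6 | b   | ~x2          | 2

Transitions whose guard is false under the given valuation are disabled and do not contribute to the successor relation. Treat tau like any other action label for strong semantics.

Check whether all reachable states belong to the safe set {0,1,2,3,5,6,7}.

Inv-set: {0,1,2,3,5,6,7}
Reach set: {0,1,3,5,7}
  0: safe
  1: safe
  3: safe
  5: safe
  7: safe

Answer: INVARIANT HOLDS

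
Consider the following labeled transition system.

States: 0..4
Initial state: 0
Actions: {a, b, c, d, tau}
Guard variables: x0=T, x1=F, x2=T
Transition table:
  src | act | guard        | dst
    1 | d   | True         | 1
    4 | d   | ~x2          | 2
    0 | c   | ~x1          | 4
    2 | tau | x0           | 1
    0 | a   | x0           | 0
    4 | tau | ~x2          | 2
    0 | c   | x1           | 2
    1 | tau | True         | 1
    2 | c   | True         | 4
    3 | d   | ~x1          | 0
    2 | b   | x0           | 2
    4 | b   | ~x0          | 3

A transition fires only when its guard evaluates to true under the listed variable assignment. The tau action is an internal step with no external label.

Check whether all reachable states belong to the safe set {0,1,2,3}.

Answer: INVARIANT VIOLATED at state 4

Analysis:
Allowed set {0,1,2,3}
Reach set: {0,4}
  0: ✓
  4: VIOLATES
reach 4 via c — violates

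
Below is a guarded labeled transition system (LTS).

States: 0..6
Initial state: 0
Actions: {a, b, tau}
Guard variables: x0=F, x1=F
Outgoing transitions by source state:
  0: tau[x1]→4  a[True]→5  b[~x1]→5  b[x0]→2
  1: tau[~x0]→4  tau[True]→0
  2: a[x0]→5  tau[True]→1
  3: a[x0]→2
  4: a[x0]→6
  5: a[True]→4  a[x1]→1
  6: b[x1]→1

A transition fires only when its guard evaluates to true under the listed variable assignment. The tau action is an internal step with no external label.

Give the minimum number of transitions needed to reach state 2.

BFS to 2:
  Layer 0: {0}
  Layer 1: {5}
  Layer 2: {4}
2 never appears.

Answer: UNREACHABLE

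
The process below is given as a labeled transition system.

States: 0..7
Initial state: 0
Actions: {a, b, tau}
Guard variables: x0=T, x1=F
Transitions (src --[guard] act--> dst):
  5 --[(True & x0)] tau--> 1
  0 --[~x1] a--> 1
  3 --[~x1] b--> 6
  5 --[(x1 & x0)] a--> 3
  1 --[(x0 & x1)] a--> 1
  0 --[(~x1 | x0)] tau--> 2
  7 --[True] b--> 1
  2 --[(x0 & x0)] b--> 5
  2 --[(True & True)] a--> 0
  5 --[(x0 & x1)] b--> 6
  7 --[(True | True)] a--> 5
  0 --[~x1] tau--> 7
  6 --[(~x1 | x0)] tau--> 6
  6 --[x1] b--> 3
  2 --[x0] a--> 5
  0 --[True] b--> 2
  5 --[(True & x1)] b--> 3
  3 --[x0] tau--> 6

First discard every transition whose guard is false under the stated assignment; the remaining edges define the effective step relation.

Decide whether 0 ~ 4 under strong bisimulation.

Answer: NOT BISIMILAR

Working:
Compute ~ classes (split until stable):
  round 0: {{0,1,2,3,4,5,6,7}}
  round 1: {{0},{1,4},{2,7},{3},{5,6}}
  round 2: {{0},{1,4},{2},{3},{5},{6},{7}}
Fixed point at round 3; 7 class(es).
0∈{0}, 4∈{1,4}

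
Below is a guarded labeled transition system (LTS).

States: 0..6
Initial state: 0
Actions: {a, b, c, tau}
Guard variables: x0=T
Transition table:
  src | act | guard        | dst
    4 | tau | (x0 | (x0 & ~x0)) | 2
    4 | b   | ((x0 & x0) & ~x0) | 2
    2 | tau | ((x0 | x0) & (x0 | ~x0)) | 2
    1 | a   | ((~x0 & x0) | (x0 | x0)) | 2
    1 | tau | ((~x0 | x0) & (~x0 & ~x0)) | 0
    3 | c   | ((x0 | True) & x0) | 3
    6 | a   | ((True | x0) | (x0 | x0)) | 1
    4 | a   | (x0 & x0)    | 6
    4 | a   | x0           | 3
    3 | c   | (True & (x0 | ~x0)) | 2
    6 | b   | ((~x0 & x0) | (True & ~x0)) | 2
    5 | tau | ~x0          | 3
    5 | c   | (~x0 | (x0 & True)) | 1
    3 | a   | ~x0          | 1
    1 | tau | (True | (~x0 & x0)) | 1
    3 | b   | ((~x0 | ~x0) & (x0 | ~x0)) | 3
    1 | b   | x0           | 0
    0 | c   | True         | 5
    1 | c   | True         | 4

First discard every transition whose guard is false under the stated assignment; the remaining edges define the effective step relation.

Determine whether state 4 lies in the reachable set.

Answer: REACHABLE

Trace:
13 transition(s) survive guard evaluation.
L0 = {0}
L1 = {5}  now seen {0,5}
L2 = {1}  now seen {0,1,5}
L3 = {2,4}  now seen {0,1,2,4,5}
L4 = {3,6}  now seen {0,1,2,3,4,5,6}
Reachable = {0,1,2,3,4,5,6}
witness 4: c·c·c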